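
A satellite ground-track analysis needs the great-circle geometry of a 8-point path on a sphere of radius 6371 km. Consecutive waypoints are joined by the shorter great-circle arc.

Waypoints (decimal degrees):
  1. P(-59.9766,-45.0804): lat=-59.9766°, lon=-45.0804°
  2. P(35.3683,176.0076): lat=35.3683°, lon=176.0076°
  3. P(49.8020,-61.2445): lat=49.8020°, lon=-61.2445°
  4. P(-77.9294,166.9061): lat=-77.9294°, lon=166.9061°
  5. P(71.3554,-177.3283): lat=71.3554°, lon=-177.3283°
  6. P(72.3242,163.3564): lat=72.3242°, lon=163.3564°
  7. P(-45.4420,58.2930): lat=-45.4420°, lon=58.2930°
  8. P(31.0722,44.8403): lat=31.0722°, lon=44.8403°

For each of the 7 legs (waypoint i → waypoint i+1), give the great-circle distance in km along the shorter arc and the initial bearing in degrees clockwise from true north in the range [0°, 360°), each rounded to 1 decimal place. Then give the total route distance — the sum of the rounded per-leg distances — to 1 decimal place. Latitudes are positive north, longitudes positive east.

Leg 1: dist=16008.4 km, bearing=245.7°
Leg 2: dist=9000.5 km, bearing=33.3°
Leg 3: dist=16325.9 km, bearing=196.5°
Leg 4: dist=16631.2 km, bearing=9.9°
Leg 5: dist=675.0 km, bearing=288.2°
Leg 6: dist=15261.0 km, bearing=266.4°
Leg 7: dist=8615.8 km, bearing=348.2°
Total: 82517.8 km

Leg 1: φ1=-1.0467891, φ2=0.6172933, Δφ=1.6640824, Δλ=3.8587135 rad; a=sin²(Δφ/2)+cosφ1·cosφ2·sin²(Δλ/2)=0.9043413782; c=2·atan2(√a, √(1-a))=2.512705705; dist=6371·c=16008.448 ≈ 16008.4 km; running total=16008.4 km
Leg 1 bearing: y=sinΔλ·cosφ2=-0.53592673, x=cosφ1·sinφ2-sinφ1·cosφ2·cosΔλ=-0.24251750; θ=atan2(y, x)=-114.3477° <0 so +360° → 245.6523° ≈ 245.7°
Leg 2: φ1=0.6172933, φ2=0.8692089, Δφ=0.2519156, Δλ=-4.1408303 rad; a=sin²(Δφ/2)+cosφ1·cosφ2·sin²(Δλ/2)=0.4212929399; c=2·atan2(√a, √(1-a))=1.412724749; dist=6371·c=9000.469 ≈ 9000.5 km; running total=25008.9 km
Leg 2 bearing: y=sinΔλ·cosφ2=0.54284547, x=cosφ1·sinφ2-sinφ1·cosφ2·cosΔλ=0.82494824; θ=atan2(y, x)=33.3463° ≈ 33.3°
Leg 3: φ1=0.8692089, φ2=-1.3601246, Δφ=-2.2293335, Δλ=3.9819792 rad; a=sin²(Δφ/2)+cosφ1·cosφ2·sin²(Δλ/2)=0.9184899822; c=2·atan2(√a, √(1-a))=2.562537298; dist=6371·c=16325.925 ≈ 16325.9 km; running total=41334.8 km
Leg 3 bearing: y=sinΔλ·cosφ2=-0.15577133, x=cosφ1·sinφ2-sinφ1·cosφ2·cosΔλ=-0.52459492; θ=atan2(y, x)=-163.4619° <0 so +360° → 196.5381° ≈ 196.5°
Leg 4: φ1=-1.3601246, φ2=1.2453867, Δφ=2.6055113, Δλ=-6.0080237 rad; a=sin²(Δφ/2)+cosφ1·cosφ2·sin²(Δλ/2)=0.9311158803; c=2·atan2(√a, √(1-a))=2.610455731; dist=6371·c=16631.213 ≈ 16631.2 km; running total=57966.0 km
Leg 4 bearing: y=sinΔλ·cosφ2=0.08686246, x=cosφ1·sinφ2-sinφ1·cosφ2·cosΔλ=0.49901032; θ=atan2(y, x)=9.8745° ≈ 9.9°
Leg 5: φ1=1.2453867, φ2=1.2622954, Δφ=0.0169087, Δλ=5.9460697 rad; a=sin²(Δφ/2)+cosφ1·cosφ2·sin²(Δλ/2)=0.0028033753; c=2·atan2(√a, √(1-a))=0.105943359; dist=6371·c=674.965 ≈ 675.0 km; running total=58641.0 km
Leg 5 bearing: y=sinΔλ·cosφ2=-0.10043082, x=cosφ1·sinφ2-sinφ1·cosφ2·cosΔλ=0.03310159; θ=atan2(y, x)=-71.7580° <0 so +360° → 288.2420° ≈ 288.2°
Leg 6: φ1=1.2622954, φ2=-0.7931125, Δφ=-2.0554079, Δλ=-1.8337023 rad; a=sin²(Δφ/2)+cosφ1·cosφ2·sin²(Δλ/2)=0.8671334983; c=2·atan2(√a, √(1-a))=2.395382621; dist=6371·c=15260.983 ≈ 15261.0 km; running total=73902.0 km
Leg 6 bearing: y=sinΔλ·cosφ2=-0.67752207, x=cosφ1·sinφ2-sinφ1·cosφ2·cosΔλ=-0.04261245; θ=atan2(y, x)=-93.5989° <0 so +360° → 266.4011° ≈ 266.4°
Leg 7: φ1=-0.7931125, φ2=0.5423122, Δφ=1.3354247, Δλ=-0.2347939 rad; a=sin²(Δφ/2)+cosφ1·cosφ2·sin²(Δλ/2)=0.3916422835; c=2·atan2(√a, √(1-a))=1.352347646; dist=6371·c=8615.807 ≈ 8615.8 km; running total=82517.8 km
Leg 7 bearing: y=sinΔλ·cosφ2=-0.19926244, x=cosφ1·sinφ2-sinφ1·cosφ2·cosΔλ=0.95568243; θ=atan2(y, x)=-11.7776° <0 so +360° → 348.2224° ≈ 348.2°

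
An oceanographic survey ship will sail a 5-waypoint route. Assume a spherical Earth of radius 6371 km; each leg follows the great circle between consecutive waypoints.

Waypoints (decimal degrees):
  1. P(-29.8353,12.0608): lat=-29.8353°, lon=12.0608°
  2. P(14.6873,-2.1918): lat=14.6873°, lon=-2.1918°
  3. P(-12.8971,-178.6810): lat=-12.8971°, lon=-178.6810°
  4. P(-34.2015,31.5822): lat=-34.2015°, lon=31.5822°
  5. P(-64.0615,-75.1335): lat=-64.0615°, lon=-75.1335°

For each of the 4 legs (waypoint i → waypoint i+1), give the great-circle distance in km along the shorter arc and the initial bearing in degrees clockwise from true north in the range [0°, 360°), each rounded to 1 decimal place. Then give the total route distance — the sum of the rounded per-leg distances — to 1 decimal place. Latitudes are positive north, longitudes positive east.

Leg 1: φ1=-0.5207242, φ2=0.2563417, Δφ=0.7770660, Δλ=-0.2487548 rad; a=sin²(Δφ/2)+cosφ1·cosφ2·sin²(Δλ/2)=0.1564271120; c=2·atan2(√a, √(1-a))=0.813243237; dist=6371·c=5181.173 ≈ 5181.2 km; running total=5181.2 km
Leg 1 bearing: y=sinΔλ·cosφ2=-0.23815253, x=cosφ1·sinφ2-sinφ1·cosφ2·cosΔλ=0.68637749; θ=atan2(y, x)=-19.1352° <0 so +360° → 340.8648° ≈ 340.9°
Leg 2: φ1=0.2563417, φ2=-0.2250969, Δφ=-0.4814386, Δλ=-3.0803176 rad; a=sin²(Δφ/2)+cosφ1·cosφ2·sin²(Δλ/2)=0.9988711568; c=2·atan2(√a, √(1-a))=3.074383482; dist=6371·c=19586.897 ≈ 19586.9 km; running total=24768.1 km
Leg 2 bearing: y=sinΔλ·cosφ2=-0.05969183, x=cosφ1·sinφ2-sinφ1·cosφ2·cosΔλ=0.03077597; θ=atan2(y, x)=-62.7252° <0 so +360° → 297.2748° ≈ 297.3°
Leg 3: φ1=-0.2250969, φ2=-0.5969288, Δφ=-0.3718319, Δλ=3.6697851 rad; a=sin²(Δφ/2)+cosφ1·cosφ2·sin²(Δλ/2)=0.7854346113; c=2·atan2(√a, √(1-a))=2.178360476; dist=6371·c=13878.335 ≈ 13878.3 km; running total=38646.4 km
Leg 3 bearing: y=sinΔλ·cosφ2=-0.41681884, x=cosφ1·sinφ2-sinφ1·cosφ2·cosΔλ=-0.70736863; θ=atan2(y, x)=-149.4912° <0 so +360° → 210.5088° ≈ 210.5°
Leg 4: φ1=-0.5969288, φ2=-1.1180841, Δφ=-0.5211553, Δλ=-1.8625403 rad; a=sin²(Δφ/2)+cosφ1·cosφ2·sin²(Δλ/2)=0.2992853458; c=2·atan2(√a, √(1-a))=1.157719446; dist=6371·c=7375.831 ≈ 7375.8 km; running total=46022.2 km
Leg 4 bearing: y=sinΔλ·cosφ2=-0.41892299, x=cosφ1·sinφ2-sinφ1·cosφ2·cosΔλ=-0.81446795; θ=atan2(y, x)=-152.7809° <0 so +360° → 207.2191° ≈ 207.2°

Leg 1: dist=5181.2 km, bearing=340.9°
Leg 2: dist=19586.9 km, bearing=297.3°
Leg 3: dist=13878.3 km, bearing=210.5°
Leg 4: dist=7375.8 km, bearing=207.2°
Total: 46022.2 km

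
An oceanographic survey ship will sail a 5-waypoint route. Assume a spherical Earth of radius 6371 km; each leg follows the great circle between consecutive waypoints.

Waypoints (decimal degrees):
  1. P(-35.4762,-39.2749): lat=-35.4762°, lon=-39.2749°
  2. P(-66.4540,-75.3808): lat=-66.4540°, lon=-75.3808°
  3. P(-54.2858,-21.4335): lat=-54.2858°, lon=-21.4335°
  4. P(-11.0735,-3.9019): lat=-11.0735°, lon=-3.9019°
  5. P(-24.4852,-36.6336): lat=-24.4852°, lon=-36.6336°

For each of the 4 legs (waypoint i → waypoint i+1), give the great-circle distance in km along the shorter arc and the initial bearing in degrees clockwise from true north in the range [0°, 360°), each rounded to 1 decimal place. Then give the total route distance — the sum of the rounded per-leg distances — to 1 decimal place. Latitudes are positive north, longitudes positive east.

Leg 1: φ1=-0.6191765, φ2=-1.1598411, Δφ=-0.5406646, Δλ=-0.6301668 rad; a=sin²(Δφ/2)+cosφ1·cosφ2·sin²(Δλ/2)=0.1025591680; c=2·atan2(√a, √(1-a))=0.651983800; dist=6371·c=4153.789 ≈ 4153.8 km; running total=4153.8 km
Leg 1 bearing: y=sinΔλ·cosφ2=-0.23540846, x=cosφ1·sinφ2-sinφ1·cosφ2·cosΔλ=-0.55923698; θ=atan2(y, x)=-157.1715° <0 so +360° → 202.8285° ≈ 202.8°
Leg 2: φ1=-1.1598411, φ2=-0.9474659, Δφ=0.2123752, Δλ=0.9415580 rad; a=sin²(Δφ/2)+cosφ1·cosφ2·sin²(Δλ/2)=0.0592102623; c=2·atan2(√a, √(1-a))=0.491598417; dist=6371·c=3131.974 ≈ 3132.0 km; running total=7285.8 km
Leg 2 bearing: y=sinΔλ·cosφ2=0.47194178, x=cosφ1·sinφ2-sinφ1·cosφ2·cosΔλ=-0.00941218; θ=atan2(y, x)=91.1425° ≈ 91.1°
Leg 3: φ1=-0.9474659, φ2=-0.1932690, Δφ=0.7541969, Δλ=0.3059841 rad; a=sin²(Δφ/2)+cosφ1·cosφ2·sin²(Δλ/2)=0.1488938988; c=2·atan2(√a, √(1-a))=0.792296405; dist=6371·c=5047.720 ≈ 5047.7 km; running total=12333.5 km
Leg 3 bearing: y=sinΔλ·cosφ2=0.29562330, x=cosφ1·sinφ2-sinφ1·cosφ2·cosΔλ=0.64769197; θ=atan2(y, x)=24.5332° ≈ 24.5°
Leg 4: φ1=-0.1932690, φ2=-0.4273474, Δφ=-0.2340783, Δλ=-0.5712759 rad; a=sin²(Δφ/2)+cosφ1·cosφ2·sin²(Δλ/2)=0.0845445567; c=2·atan2(√a, √(1-a))=0.590053547; dist=6371·c=3759.231 ≈ 3759.2 km; running total=16092.7 km
Leg 4 bearing: y=sinΔλ·cosφ2=-0.49207926, x=cosφ1·sinφ2-sinφ1·cosφ2·cosΔλ=-0.25970195; θ=atan2(y, x)=-117.8235° <0 so +360° → 242.1765° ≈ 242.2°

Leg 1: dist=4153.8 km, bearing=202.8°
Leg 2: dist=3132.0 km, bearing=91.1°
Leg 3: dist=5047.7 km, bearing=24.5°
Leg 4: dist=3759.2 km, bearing=242.2°
Total: 16092.7 km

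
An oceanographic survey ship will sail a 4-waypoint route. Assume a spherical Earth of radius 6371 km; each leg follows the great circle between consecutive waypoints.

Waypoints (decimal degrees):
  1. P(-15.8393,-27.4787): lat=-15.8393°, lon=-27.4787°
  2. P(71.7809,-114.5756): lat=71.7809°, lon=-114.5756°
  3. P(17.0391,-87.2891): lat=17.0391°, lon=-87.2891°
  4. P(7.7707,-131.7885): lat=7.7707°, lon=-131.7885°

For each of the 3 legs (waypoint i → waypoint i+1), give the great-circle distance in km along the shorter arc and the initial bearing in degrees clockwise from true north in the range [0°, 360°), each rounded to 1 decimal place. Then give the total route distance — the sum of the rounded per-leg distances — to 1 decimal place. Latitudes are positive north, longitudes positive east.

Leg 1: φ1=-0.2764479, φ2=1.2528130, Δφ=1.5292610, Δλ=-1.5201277 rad; a=sin²(Δφ/2)+cosφ1·cosφ2·sin²(Δλ/2)=0.6220117442; c=2·atan2(√a, √(1-a))=1.817308939; dist=6371·c=11578.075 ≈ 11578.1 km; running total=11578.1 km
Leg 1 bearing: y=sinΔλ·cosφ2=-0.31225033, x=cosφ1·sinφ2-sinφ1·cosφ2·cosΔλ=0.91812432; θ=atan2(y, x)=-18.7830° <0 so +360° → 341.2170° ≈ 341.2°
Leg 2: φ1=1.2528130, φ2=0.2973884, Δφ=-0.9554246, Δλ=0.4762393 rad; a=sin²(Δφ/2)+cosφ1·cosφ2·sin²(Δλ/2)=0.2280005216; c=2·atan2(√a, √(1-a))=0.995600690; dist=6371·c=6342.972 ≈ 6343.0 km; running total=17921.1 km
Leg 2 bearing: y=sinΔλ·cosφ2=0.43831694, x=cosφ1·sinφ2-sinφ1·cosφ2·cosΔλ=-0.71550220; θ=atan2(y, x)=148.5083° ≈ 148.5°
Leg 3: φ1=0.2973884, φ2=0.1356243, Δφ=-0.1617641, Δλ=-0.7766610 rad; a=sin²(Δφ/2)+cosφ1·cosφ2·sin²(Δλ/2)=0.1423467150; c=2·atan2(√a, √(1-a))=0.773733616; dist=6371·c=4929.457 ≈ 4929.5 km; running total=22850.6 km
Leg 3 bearing: y=sinΔλ·cosφ2=-0.69446549, x=cosφ1·sinφ2-sinφ1·cosφ2·cosΔλ=-0.07780867; θ=atan2(y, x)=-96.3928° <0 so +360° → 263.6072° ≈ 263.6°

Leg 1: dist=11578.1 km, bearing=341.2°
Leg 2: dist=6343.0 km, bearing=148.5°
Leg 3: dist=4929.5 km, bearing=263.6°
Total: 22850.6 km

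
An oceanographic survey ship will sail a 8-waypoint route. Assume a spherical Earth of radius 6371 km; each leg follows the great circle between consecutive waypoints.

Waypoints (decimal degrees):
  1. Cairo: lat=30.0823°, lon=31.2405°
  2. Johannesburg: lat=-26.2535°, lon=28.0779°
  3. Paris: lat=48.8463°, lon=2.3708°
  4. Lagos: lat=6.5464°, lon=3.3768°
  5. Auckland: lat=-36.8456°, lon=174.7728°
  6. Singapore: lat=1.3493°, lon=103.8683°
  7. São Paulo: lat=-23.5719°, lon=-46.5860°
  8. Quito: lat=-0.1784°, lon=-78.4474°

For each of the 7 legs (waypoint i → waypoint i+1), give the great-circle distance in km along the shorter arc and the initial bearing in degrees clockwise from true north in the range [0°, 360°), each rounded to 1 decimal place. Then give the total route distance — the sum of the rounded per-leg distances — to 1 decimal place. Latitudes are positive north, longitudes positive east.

Leg 1: φ1=0.5250352, φ2=-0.4582100, Δφ=-0.9832452, Δλ=-0.0551978 rad; a=sin²(Δφ/2)+cosφ1·cosφ2·sin²(Δλ/2)=0.2234287179; c=2·atan2(√a, √(1-a))=0.984664598; dist=6371·c=6273.298 ≈ 6273.3 km; running total=6273.3 km
Leg 1 bearing: y=sinΔλ·cosφ2=-0.04947876, x=cosφ1·sinφ2-sinφ1·cosφ2·cosΔλ=-0.83161599; θ=atan2(y, x)=-176.5951° <0 so +360° → 183.4049° ≈ 183.4°
Leg 2: φ1=-0.4582100, φ2=0.8525288, Δφ=1.3107388, Δλ=-0.4486735 rad; a=sin²(Δφ/2)+cosφ1·cosφ2·sin²(Δλ/2)=0.4006398161; c=2·atan2(√a, √(1-a))=1.370744251; dist=6371·c=8733.012 ≈ 8733.0 km; running total=15006.3 km
Leg 2 bearing: y=sinΔλ·cosφ2=-0.28545638, x=cosφ1·sinφ2-sinφ1·cosφ2·cosΔλ=0.93756326; θ=atan2(y, x)=-16.9337° <0 so +360° → 343.0663° ≈ 343.1°
Leg 3: φ1=0.8525288, φ2=0.1142562, Δφ=-0.7382725, Δλ=0.0175580 rad; a=sin²(Δφ/2)+cosφ1·cosφ2·sin²(Δλ/2)=0.1302342522; c=2·atan2(√a, √(1-a))=0.738422252; dist=6371·c=4704.488 ≈ 4704.5 km; running total=19710.8 km
Leg 3 bearing: y=sinΔλ·cosφ2=0.01744264, x=cosφ1·sinφ2-sinφ1·cosφ2·cosΔλ=-0.67289592; θ=atan2(y, x)=178.5151° ≈ 178.5°
Leg 4: φ1=0.1142562, φ2=-0.6430770, Δφ=-0.7573333, Δλ=2.9914245 rad; a=sin²(Δφ/2)+cosφ1·cosφ2·sin²(Δλ/2)=0.9272276024; c=2·atan2(√a, √(1-a))=2.595297619; dist=6371·c=16534.641 ≈ 16534.6 km; running total=36245.4 km
Leg 4 bearing: y=sinΔλ·cosφ2=0.11972155, x=cosφ1·sinφ2-sinφ1·cosφ2·cosΔλ=-0.50554234; θ=atan2(y, x)=166.6768° ≈ 166.7°
Leg 5: φ1=-0.6430770, φ2=0.0235497, Δφ=0.6666268, Δλ=-1.2375170 rad; a=sin²(Δφ/2)+cosφ1·cosφ2·sin²(Δλ/2)=0.3761974853; c=2·atan2(√a, √(1-a))=1.320588800; dist=6371·c=8413.471 ≈ 8413.5 km; running total=44658.9 km
Leg 5 bearing: y=sinΔλ·cosφ2=-0.94471258, x=cosφ1·sinφ2-sinφ1·cosφ2·cosΔλ=0.21496484; θ=atan2(y, x)=-77.1809° <0 so +360° → 282.8191° ≈ 282.8°
Leg 6: φ1=0.0235497, φ2=-0.4114073, Δφ=-0.4349570, Δλ=-2.6259229 rad; a=sin²(Δφ/2)+cosφ1·cosφ2·sin²(Δλ/2)=0.9032838145; c=2·atan2(√a, √(1-a))=2.509118884; dist=6371·c=15985.596 ≈ 15985.6 km; running total=60644.5 km
Leg 6 bearing: y=sinΔλ·cosφ2=-0.45197137, x=cosφ1·sinφ2-sinφ1·cosφ2·cosΔλ=-0.38101252; θ=atan2(y, x)=-130.1309° <0 so +360° → 229.8691° ≈ 229.9°
Leg 7: φ1=-0.4114073, φ2=-0.0031137, Δφ=0.4082936, Δλ=-0.5560863 rad; a=sin²(Δφ/2)+cosφ1·cosφ2·sin²(Δλ/2)=0.1101499422; c=2·atan2(√a, √(1-a))=0.676609584; dist=6371·c=4310.680 ≈ 4310.7 km; running total=64955.2 km
Leg 7 bearing: y=sinΔλ·cosφ2=-0.52786371, x=cosφ1·sinφ2-sinφ1·cosφ2·cosΔλ=0.33679020; θ=atan2(y, x)=-57.4611° <0 so +360° → 302.5389° ≈ 302.5°

Leg 1: dist=6273.3 km, bearing=183.4°
Leg 2: dist=8733.0 km, bearing=343.1°
Leg 3: dist=4704.5 km, bearing=178.5°
Leg 4: dist=16534.6 km, bearing=166.7°
Leg 5: dist=8413.5 km, bearing=282.8°
Leg 6: dist=15985.6 km, bearing=229.9°
Leg 7: dist=4310.7 km, bearing=302.5°
Total: 64955.2 km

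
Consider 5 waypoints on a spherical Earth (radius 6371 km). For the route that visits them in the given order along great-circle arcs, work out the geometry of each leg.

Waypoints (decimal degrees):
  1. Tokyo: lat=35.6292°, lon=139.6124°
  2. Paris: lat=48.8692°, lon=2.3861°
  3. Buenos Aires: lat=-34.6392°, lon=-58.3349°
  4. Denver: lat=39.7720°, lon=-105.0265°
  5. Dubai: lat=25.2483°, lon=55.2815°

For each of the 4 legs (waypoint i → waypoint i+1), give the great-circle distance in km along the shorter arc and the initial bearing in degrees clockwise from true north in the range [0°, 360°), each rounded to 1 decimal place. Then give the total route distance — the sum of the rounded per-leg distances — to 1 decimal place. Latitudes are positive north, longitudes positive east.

Leg 1: dist=9712.3 km, bearing=333.4°
Leg 2: dist=11053.6 km, bearing=226.7°
Leg 3: dist=9560.4 km, bearing=325.9°
Leg 4: dist=12502.2 km, bearing=19.3°
Total: 42828.5 km

Leg 1: φ1=0.6218468, φ2=0.8529284, Δφ=0.2310816, Δλ=-2.3950508 rad; a=sin²(Δφ/2)+cosφ1·cosφ2·sin²(Δλ/2)=0.4768399418; c=2·atan2(√a, √(1-a))=1.524459631; dist=6371·c=9712.332 ≈ 9712.3 km; running total=9712.3 km
Leg 1 bearing: y=sinΔλ·cosφ2=-0.44670148, x=cosφ1·sinφ2-sinφ1·cosφ2·cosΔλ=0.89348321; θ=atan2(y, x)=-26.5630° <0 so +360° → 333.4370° ≈ 333.4°
Leg 2: φ1=0.8529284, φ2=-0.6045681, Δφ=-1.4574965, Δλ=-1.0597814 rad; a=sin²(Δφ/2)+cosφ1·cosφ2·sin²(Δλ/2)=0.5817275557; c=2·atan2(√a, √(1-a))=1.734988185; dist=6371·c=11053.610 ≈ 11053.6 km; running total=20765.9 km
Leg 2 bearing: y=sinΔλ·cosφ2=-0.71764049, x=cosφ1·sinφ2-sinφ1·cosφ2·cosΔλ=-0.67695978; θ=atan2(y, x)=-133.3291° <0 so +360° → 226.6709° ≈ 226.7°
Leg 3: φ1=-0.6045681, φ2=0.6941524, Δφ=1.2987204, Δλ=-0.8149222 rad; a=sin²(Δφ/2)+cosφ1·cosφ2·sin²(Δλ/2)=0.4649385722; c=2·atan2(√a, √(1-a))=1.500615875; dist=6371·c=9560.424 ≈ 9560.4 km; running total=30326.3 km
Leg 3 bearing: y=sinΔλ·cosφ2=-0.55928613, x=cosφ1·sinφ2-sinφ1·cosφ2·cosΔλ=0.82600352; θ=atan2(y, x)=-34.1019° <0 so +360° → 325.8981° ≈ 325.9°
Leg 4: φ1=0.6941524, φ2=0.4406660, Δφ=-0.2534864, Δλ=2.7979024 rad; a=sin²(Δφ/2)+cosφ1·cosφ2·sin²(Δλ/2)=0.6908209440; c=2·atan2(√a, √(1-a))=1.962368312; dist=6371·c=12502.249 ≈ 12502.2 km; running total=42828.5 km
Leg 4 bearing: y=sinΔλ·cosφ2=0.30477291, x=cosφ1·sinφ2-sinφ1·cosφ2·cosΔλ=0.87261844; θ=atan2(y, x)=19.2524° ≈ 19.3°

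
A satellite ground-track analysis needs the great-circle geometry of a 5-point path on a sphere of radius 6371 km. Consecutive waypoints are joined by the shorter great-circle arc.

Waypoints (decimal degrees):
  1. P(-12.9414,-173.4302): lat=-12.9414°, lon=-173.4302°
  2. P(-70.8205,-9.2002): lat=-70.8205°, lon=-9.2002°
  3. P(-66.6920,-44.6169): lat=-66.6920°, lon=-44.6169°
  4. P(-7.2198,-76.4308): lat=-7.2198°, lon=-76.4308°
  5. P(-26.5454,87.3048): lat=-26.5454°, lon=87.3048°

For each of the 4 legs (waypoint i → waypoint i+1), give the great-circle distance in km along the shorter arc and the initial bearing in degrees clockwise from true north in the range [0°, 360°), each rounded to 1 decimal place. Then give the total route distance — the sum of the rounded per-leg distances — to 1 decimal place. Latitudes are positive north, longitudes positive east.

Leg 1: dist=10624.0 km, bearing=174.9°
Leg 2: dist=1474.1 km, bearing=270.7°
Leg 3: dist=7041.0 km, bearing=324.2°
Leg 4: dist=15871.0 km, bearing=155.6°
Total: 35010.1 km

Leg 1: φ1=-0.2258700, φ2=-1.2360509, Δφ=-1.0101809, Δλ=2.8663542 rad; a=sin²(Δφ/2)+cosφ1·cosφ2·sin²(Δλ/2)=0.5483044122; c=2·atan2(√a, √(1-a))=1.667556065; dist=6371·c=10624.000 ≈ 10624.0 km; running total=10624.0 km
Leg 1 bearing: y=sinΔλ·cosφ2=0.08928635, x=cosφ1·sinφ2-sinφ1·cosφ2·cosΔλ=-0.99130958; θ=atan2(y, x)=174.8533° ≈ 174.9°
Leg 2: φ1=-1.2360509, φ2=-1.1639950, Δφ=0.0720559, Δλ=-0.6181380 rad; a=sin²(Δφ/2)+cosφ1·cosφ2·sin²(Δλ/2)=0.0133242153; c=2·atan2(√a, √(1-a))=0.231376902; dist=6371·c=1474.102 ≈ 1474.1 km; running total=12098.1 km
Leg 2 bearing: y=sinΔλ·cosφ2=-0.22930034, x=cosφ1·sinφ2-sinφ1·cosφ2·cosΔλ=0.00284161; θ=atan2(y, x)=-89.2900° <0 so +360° → 270.7100° ≈ 270.7°
Leg 3: φ1=-1.1639950, φ2=-0.1260093, Δφ=1.0379857, Δλ=-0.5552573 rad; a=sin²(Δφ/2)+cosφ1·cosφ2·sin²(Δλ/2)=0.2755082162; c=2·atan2(√a, √(1-a))=1.105168847; dist=6371·c=7041.031 ≈ 7041.0 km; running total=19139.1 km
Leg 3 bearing: y=sinΔλ·cosφ2=-0.52298227, x=cosφ1·sinφ2-sinφ1·cosφ2·cosΔλ=0.72450210; θ=atan2(y, x)=-35.8237° <0 so +360° → 324.1763° ≈ 324.2°
Leg 4: φ1=-0.1260093, φ2=-0.4633046, Δφ=-0.3372953, Δλ=2.8577253 rad; a=sin²(Δφ/2)+cosφ1·cosφ2·sin²(Δλ/2)=0.8979022453; c=2·atan2(√a, √(1-a))=2.491131270; dist=6371·c=15870.997 ≈ 15871.0 km; running total=35010.1 km
Leg 4 bearing: y=sinΔλ·cosφ2=0.25054543, x=cosφ1·sinφ2-sinφ1·cosφ2·cosΔλ=-0.55129139; θ=atan2(y, x)=155.5596° ≈ 155.6°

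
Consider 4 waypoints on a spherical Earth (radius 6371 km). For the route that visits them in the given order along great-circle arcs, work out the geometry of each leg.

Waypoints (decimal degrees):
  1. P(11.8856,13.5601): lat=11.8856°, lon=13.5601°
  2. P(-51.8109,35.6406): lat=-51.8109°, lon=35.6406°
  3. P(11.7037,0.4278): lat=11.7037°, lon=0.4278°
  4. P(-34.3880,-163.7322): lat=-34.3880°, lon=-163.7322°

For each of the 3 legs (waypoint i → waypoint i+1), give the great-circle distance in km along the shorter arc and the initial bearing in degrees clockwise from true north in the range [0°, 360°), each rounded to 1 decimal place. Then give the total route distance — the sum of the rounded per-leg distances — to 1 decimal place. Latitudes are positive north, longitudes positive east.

Leg 1: φ1=0.2074429, φ2=-0.9042708, Δφ=-1.1117136, Δλ=0.3853774 rad; a=sin²(Δφ/2)+cosφ1·cosφ2·sin²(Δλ/2)=0.3006235383; c=2·atan2(√a, √(1-a))=1.160639749; dist=6371·c=7394.436 ≈ 7394.4 km; running total=7394.4 km
Leg 1 bearing: y=sinΔλ·cosφ2=0.23240902, x=cosφ1·sinφ2-sinφ1·cosφ2·cosΔλ=-0.88712015; θ=atan2(y, x)=165.3195° ≈ 165.3°
Leg 2: φ1=-0.9042708, φ2=0.2042681, Δφ=1.1085389, Δλ=-0.6145793 rad; a=sin²(Δφ/2)+cosφ1·cosφ2·sin²(Δλ/2)=0.3324048163; c=2·atan2(√a, √(1-a))=1.228989048; dist=6371·c=7829.889 ≈ 7829.9 km; running total=15224.3 km
Leg 2 bearing: y=sinΔλ·cosφ2=-0.56462687, x=cosφ1·sinφ2-sinφ1·cosφ2·cosΔλ=0.75421742; θ=atan2(y, x)=-36.8195° <0 so +360° → 323.1805° ≈ 323.2°
Leg 3: φ1=0.2042681, φ2=-0.6001838, Δφ=-0.8044519, Δλ=-2.8651325 rad; a=sin²(Δφ/2)+cosφ1·cosφ2·sin²(Δλ/2)=0.9459796551; c=2·atan2(√a, √(1-a))=2.672456789; dist=6371·c=17026.222 ≈ 17026.2 km; running total=32250.5 km
Leg 3 bearing: y=sinΔλ·cosφ2=-0.22524862, x=cosφ1·sinφ2-sinφ1·cosφ2·cosΔλ=-0.39200976; θ=atan2(y, x)=-150.1183° <0 so +360° → 209.8817° ≈ 209.9°

Leg 1: dist=7394.4 km, bearing=165.3°
Leg 2: dist=7829.9 km, bearing=323.2°
Leg 3: dist=17026.2 km, bearing=209.9°
Total: 32250.5 km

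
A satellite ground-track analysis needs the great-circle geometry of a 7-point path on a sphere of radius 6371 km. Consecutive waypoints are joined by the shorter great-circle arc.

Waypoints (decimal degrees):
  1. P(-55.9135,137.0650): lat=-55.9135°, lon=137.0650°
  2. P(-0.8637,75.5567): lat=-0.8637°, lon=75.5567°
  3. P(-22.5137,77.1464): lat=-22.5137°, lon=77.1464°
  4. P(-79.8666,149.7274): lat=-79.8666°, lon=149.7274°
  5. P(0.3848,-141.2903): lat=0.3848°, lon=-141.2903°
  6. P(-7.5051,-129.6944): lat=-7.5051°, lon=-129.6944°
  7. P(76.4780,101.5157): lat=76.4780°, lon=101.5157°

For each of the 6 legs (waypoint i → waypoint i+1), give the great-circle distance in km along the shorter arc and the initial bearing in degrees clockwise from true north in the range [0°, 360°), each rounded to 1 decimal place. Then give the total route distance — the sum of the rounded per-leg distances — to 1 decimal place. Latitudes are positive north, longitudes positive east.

Leg 1: φ1=-0.9758747, φ2=-0.0150744, Δφ=0.9608003, Δλ=-1.0735224 rad; a=sin²(Δφ/2)+cosφ1·cosφ2·sin²(Δλ/2)=0.3600984928; c=2·atan2(√a, √(1-a))=1.287207405; dist=6371·c=8200.798 ≈ 8200.8 km; running total=8200.8 km
Leg 1 bearing: y=sinΔλ·cosφ2=-0.87878637, x=cosφ1·sinφ2-sinφ1·cosφ2·cosΔλ=0.38658090; θ=atan2(y, x)=-66.2552° <0 so +360° → 293.7448° ≈ 293.7°
Leg 2: φ1=-0.0150744, φ2=-0.3929382, Δφ=-0.3778638, Δλ=0.0277455 rad; a=sin²(Δφ/2)+cosφ1·cosφ2·sin²(Δλ/2)=0.0354503130; c=2·atan2(√a, √(1-a))=0.378826222; dist=6371·c=2413.502 ≈ 2413.5 km; running total=10614.3 km
Leg 2 bearing: y=sinΔλ·cosφ2=0.02562767, x=cosφ1·sinφ2-sinφ1·cosφ2·cosΔλ=-0.36894115; θ=atan2(y, x)=176.0265° ≈ 176.0°
Leg 3: φ1=-0.3929382, φ2=-1.3939351, Δφ=-1.0009969, Δλ=1.2667774 rad; a=sin²(Δφ/2)+cosφ1·cosφ2·sin²(Δλ/2)=0.2872068023; c=2·atan2(√a, √(1-a))=1.131186530; dist=6371·c=7206.789 ≈ 7206.8 km; running total=17821.1 km
Leg 3 bearing: y=sinΔλ·cosφ2=0.16787216, x=cosφ1·sinφ2-sinφ1·cosφ2·cosΔλ=-0.88921041; θ=atan2(y, x)=169.3091° ≈ 169.3°
Leg 4: φ1=-1.3939351, φ2=0.0067160, Δφ=1.4006512, Δλ=-5.0792170 rad; a=sin²(Δφ/2)+cosφ1·cosφ2·sin²(Δλ/2)=0.4717552118; c=2·atan2(√a, √(1-a))=1.514276663; dist=6371·c=9647.457 ≈ 9647.5 km; running total=27468.6 km
Leg 4 bearing: y=sinΔλ·cosφ2=0.93344862, x=cosφ1·sinφ2-sinφ1·cosφ2·cosΔλ=0.35423523; θ=atan2(y, x)=69.2187° ≈ 69.2°
Leg 5: φ1=0.0067160, φ2=-0.1309887, Δφ=-0.1377047, Δλ=0.2023866 rad; a=sin²(Δφ/2)+cosφ1·cosφ2·sin²(Δλ/2)=0.0148506903; c=2·atan2(√a, √(1-a))=0.244334136; dist=6371·c=1556.653 ≈ 1556.7 km; running total=29025.3 km
Leg 5 bearing: y=sinΔλ·cosφ2=0.19928584, x=cosφ1·sinφ2-sinφ1·cosφ2·cosΔλ=-0.13713404; θ=atan2(y, x)=124.5329° ≈ 124.5°
Leg 6: φ1=-0.1309887, φ2=1.3347929, Δφ=1.4657816, Δλ=4.0353775 rad; a=sin²(Δφ/2)+cosφ1·cosφ2·sin²(Δλ/2)=0.6361092762; c=2·atan2(√a, √(1-a))=1.846494232; dist=6371·c=11764.015 ≈ 11764.0 km; running total=40789.3 km
Leg 6 bearing: y=sinΔλ·cosφ2=-0.18224962, x=cosφ1·sinφ2-sinφ1·cosφ2·cosΔλ=0.94481857; θ=atan2(y, x)=-10.9179° <0 so +360° → 349.0821° ≈ 349.1°

Leg 1: dist=8200.8 km, bearing=293.7°
Leg 2: dist=2413.5 km, bearing=176.0°
Leg 3: dist=7206.8 km, bearing=169.3°
Leg 4: dist=9647.5 km, bearing=69.2°
Leg 5: dist=1556.7 km, bearing=124.5°
Leg 6: dist=11764.0 km, bearing=349.1°
Total: 40789.3 km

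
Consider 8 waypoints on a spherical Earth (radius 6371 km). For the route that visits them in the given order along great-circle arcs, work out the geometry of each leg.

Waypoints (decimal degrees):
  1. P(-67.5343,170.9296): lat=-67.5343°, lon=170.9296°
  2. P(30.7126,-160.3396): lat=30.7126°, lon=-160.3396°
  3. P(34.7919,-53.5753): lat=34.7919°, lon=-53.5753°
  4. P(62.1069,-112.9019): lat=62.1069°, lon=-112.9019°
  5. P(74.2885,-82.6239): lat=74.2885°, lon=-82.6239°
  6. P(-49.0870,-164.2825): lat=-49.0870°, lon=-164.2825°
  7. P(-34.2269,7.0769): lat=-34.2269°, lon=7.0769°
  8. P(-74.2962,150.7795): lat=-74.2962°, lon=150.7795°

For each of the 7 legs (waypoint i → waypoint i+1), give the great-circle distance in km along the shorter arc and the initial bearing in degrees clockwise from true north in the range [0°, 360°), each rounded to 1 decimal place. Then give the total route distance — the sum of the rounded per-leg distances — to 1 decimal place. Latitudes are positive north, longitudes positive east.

Leg 1: dist=11185.8 km, bearing=24.9°
Leg 2: dist=9447.6 km, bearing=52.1°
Leg 3: dist=5064.8 km, bearing=325.7°
Leg 4: dist=1803.4 km, bearing=29.3°
Leg 5: dist=14963.2 km, bearing=245.4°
Leg 6: dist=10711.6 km, bearing=172.8°
Leg 7: dist=7653.7 km, bearing=170.1°
Total: 60830.1 km

Leg 1: φ1=-1.1786959, φ2=0.5360360, Δφ=1.7147319, Δλ=-5.7817383 rad; a=sin²(Δφ/2)+cosφ1·cosφ2·sin²(Δλ/2)=0.5919427145; c=2·atan2(√a, √(1-a))=1.755734162; dist=6371·c=11185.782 ≈ 11185.8 km; running total=11185.8 km
Leg 1 bearing: y=sinΔλ·cosφ2=0.41327266, x=cosφ1·sinφ2-sinφ1·cosφ2·cosΔλ=0.89184744; θ=atan2(y, x)=24.8625° ≈ 24.9°
Leg 2: φ1=0.5360360, φ2=0.6072332, Δφ=0.0711972, Δλ=1.8633886 rad; a=sin²(Δφ/2)+cosφ1·cosφ2·sin²(Δλ/2)=0.4561128188; c=2·atan2(√a, √(1-a))=1.482908865; dist=6371·c=9447.612 ≈ 9447.6 km; running total=20633.4 km
Leg 2 bearing: y=sinΔλ·cosφ2=0.78632712, x=cosφ1·sinφ2-sinφ1·cosφ2·cosΔλ=0.61154339; θ=atan2(y, x)=52.1270° ≈ 52.1°
Leg 3: φ1=0.6072332, φ2=1.0839699, Δφ=0.4767367, Δλ=-1.0354445 rad; a=sin²(Δφ/2)+cosφ1·cosφ2·sin²(Δλ/2)=0.1498505201; c=2·atan2(√a, √(1-a))=0.794980117; dist=6371·c=5064.818 ≈ 5064.8 km; running total=25698.2 km
Leg 3 bearing: y=sinΔλ·cosφ2=-0.40236984, x=cosφ1·sinφ2-sinφ1·cosφ2·cosΔλ=0.58964386; θ=atan2(y, x)=-34.3094° <0 so +360° → 325.6906° ≈ 325.7°
Leg 4: φ1=1.0839699, φ2=1.2965789, Δφ=0.2126090, Δλ=0.5284508 rad; a=sin²(Δφ/2)+cosφ1·cosφ2·sin²(Δλ/2)=0.0198986510; c=2·atan2(√a, √(1-a))=0.283069287; dist=6371·c=1803.434 ≈ 1803.4 km; running total=27501.6 km
Leg 4 bearing: y=sinΔλ·cosφ2=0.13653310, x=cosφ1·sinφ2-sinφ1·cosφ2·cosΔλ=0.24365855; θ=atan2(y, x)=29.2639° ≈ 29.3°
Leg 5: φ1=1.2965789, φ2=-0.8567298, Δφ=-2.1533087, Δλ=-1.4252114 rad; a=sin²(Δφ/2)+cosφ1·cosφ2·sin²(Δλ/2)=0.8508710000; c=2·atan2(√a, √(1-a))=2.348636037; dist=6371·c=14963.160 ≈ 14963.2 km; running total=42464.8 km
Leg 5 bearing: y=sinΔλ·cosφ2=-0.64798412, x=cosφ1·sinφ2-sinφ1·cosφ2·cosΔλ=-0.29609921; θ=atan2(y, x)=-114.5582° <0 so +360° → 245.4418° ≈ 245.4°
Leg 6: φ1=-0.8567298, φ2=-0.5973721, Δφ=0.2593577, Δλ=2.9907857 rad; a=sin²(Δφ/2)+cosφ1·cosφ2·sin²(Δλ/2)=0.5551419722; c=2·atan2(√a, √(1-a))=1.681305059; dist=6371·c=10711.595 ≈ 10711.6 km; running total=53176.4 km
Leg 6 bearing: y=sinΔλ·cosφ2=0.12421757, x=cosφ1·sinφ2-sinφ1·cosφ2·cosΔλ=-0.98610722; θ=atan2(y, x)=172.8204° ≈ 172.8°
Leg 7: φ1=-0.5973721, φ2=-1.2967133, Δφ=-0.6993412, Δλ=2.5080835 rad; a=sin²(Δφ/2)+cosφ1·cosφ2·sin²(Δλ/2)=0.3194438939; c=2·atan2(√a, √(1-a))=1.201336016; dist=6371·c=7653.712 ≈ 7653.7 km; running total=60830.1 km
Leg 7 bearing: y=sinΔλ·cosφ2=0.16022693, x=cosφ1·sinφ2-sinφ1·cosφ2·cosΔλ=-0.91865407; θ=atan2(y, x)=170.1063° ≈ 170.1°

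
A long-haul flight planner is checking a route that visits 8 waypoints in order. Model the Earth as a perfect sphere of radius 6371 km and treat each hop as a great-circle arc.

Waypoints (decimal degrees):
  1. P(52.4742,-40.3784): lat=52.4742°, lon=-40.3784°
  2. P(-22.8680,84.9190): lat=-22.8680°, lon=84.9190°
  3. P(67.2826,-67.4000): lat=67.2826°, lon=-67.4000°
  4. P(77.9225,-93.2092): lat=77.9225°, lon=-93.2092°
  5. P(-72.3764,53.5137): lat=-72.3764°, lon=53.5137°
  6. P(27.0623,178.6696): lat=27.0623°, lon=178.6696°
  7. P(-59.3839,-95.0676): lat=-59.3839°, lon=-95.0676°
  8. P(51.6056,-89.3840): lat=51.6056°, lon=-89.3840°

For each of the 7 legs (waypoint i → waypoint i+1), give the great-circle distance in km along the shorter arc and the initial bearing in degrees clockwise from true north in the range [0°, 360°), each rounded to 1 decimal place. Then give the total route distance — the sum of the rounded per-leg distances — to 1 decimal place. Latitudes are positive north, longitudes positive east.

Leg 1: dist=14370.2 km, bearing=76.1°
Leg 2: dist=14715.9 km, bearing=346.0°
Leg 3: dist=1434.8 km, bearing=335.9°
Leg 4: dist=18907.7 km, bearing=73.9°
Leg 5: dist=14019.0 km, bearing=115.7°
Leg 6: dist=12367.3 km, bearing=147.0°
Leg 7: dist=12352.1 km, bearing=3.8°
Total: 88167.0 km

Leg 1: φ1=0.9158476, φ2=-0.3991219, Δφ=-1.3149695, Δλ=2.1868522 rad; a=sin²(Δφ/2)+cosφ1·cosφ2·sin²(Δλ/2)=0.8162480196; c=2·atan2(√a, √(1-a))=2.255567825; dist=6371·c=14370.223 ≈ 14370.2 km; running total=14370.2 km
Leg 1 bearing: y=sinΔλ·cosφ2=0.75201545, x=cosφ1·sinφ2-sinφ1·cosφ2·cosΔλ=0.18553039; θ=atan2(y, x)=76.1413° ≈ 76.1°
Leg 2: φ1=-0.3991219, φ2=1.1743029, Δφ=1.5734248, Δλ=-2.6584681 rad; a=sin²(Δφ/2)+cosφ1·cosφ2·sin²(Δλ/2)=0.8367842392; c=2·atan2(√a, √(1-a))=2.309822536; dist=6371·c=14715.879 ≈ 14715.9 km; running total=29086.1 km
Leg 2 bearing: y=sinΔλ·cosφ2=-0.17940218, x=cosφ1·sinφ2-sinφ1·cosφ2·cosΔλ=0.71702187; θ=atan2(y, x)=-14.0473° <0 so +360° → 345.9527° ≈ 346.0°
Leg 3: φ1=1.1743029, φ2=1.3600042, Δφ=0.1857013, Δλ=-0.4504555 rad; a=sin²(Δφ/2)+cosφ1·cosφ2·sin²(Δλ/2)=0.0126266153; c=2·atan2(√a, √(1-a))=0.225212077; dist=6371·c=1434.826 ≈ 1434.8 km; running total=30520.9 km
Leg 3 bearing: y=sinΔλ·cosφ2=-0.09109564, x=cosφ1·sinφ2-sinφ1·cosφ2·cosΔλ=0.20388801; θ=atan2(y, x)=-24.0747° <0 so +360° → 335.9253° ≈ 335.9°
Leg 4: φ1=1.3600042, φ2=-1.2632065, Δφ=-2.6232107, Δλ=2.5607977 rad; a=sin²(Δφ/2)+cosφ1·cosφ2·sin²(Δλ/2)=0.9924656591; c=2·atan2(√a, √(1-a))=2.967772753; dist=6371·c=18907.680 ≈ 18907.7 km; running total=49428.6 km
Leg 4 bearing: y=sinΔλ·cosφ2=0.16612236, x=cosφ1·sinφ2-sinφ1·cosφ2·cosΔλ=0.04810053; θ=atan2(y, x)=73.8517° ≈ 73.9°
Leg 5: φ1=-1.2632065, φ2=0.4723262, Δφ=1.7355327, Δλ=2.1843825 rad; a=sin²(Δφ/2)+cosφ1·cosφ2·sin²(Δλ/2)=0.7944252385; c=2·atan2(√a, √(1-a))=2.200432179; dist=6371·c=14018.953 ≈ 14019.0 km; running total=63447.6 km
Leg 5 bearing: y=sinΔλ·cosφ2=0.72807251, x=cosφ1·sinφ2-sinφ1·cosφ2·cosΔλ=-0.35094948; θ=atan2(y, x)=115.7352° ≈ 115.7°
Leg 6: φ1=0.4723262, φ2=-1.0364446, Δφ=-1.5087708, Δλ=-4.7776154 rad; a=sin²(Δφ/2)+cosφ1·cosφ2·sin²(Δλ/2)=0.6809882827; c=2·atan2(√a, √(1-a))=1.941183702; dist=6371·c=12367.281 ≈ 12367.3 km; running total=75814.9 km
Leg 6 bearing: y=sinΔλ·cosφ2=0.50820028, x=cosφ1·sinφ2-sinφ1·cosφ2·cosΔλ=-0.78147645; θ=atan2(y, x)=146.9637° ≈ 147.0°
Leg 7: φ1=-1.0364446, φ2=0.9006876, Δφ=1.9371322, Δλ=0.0991975 rad; a=sin²(Δφ/2)+cosφ1·cosφ2·sin²(Δλ/2)=0.6798759029; c=2·atan2(√a, √(1-a))=1.938798203; dist=6371·c=12352.083 ≈ 12352.1 km; running total=88167.0 km
Leg 7 bearing: y=sinΔλ·cosφ2=0.06150774, x=cosφ1·sinφ2-sinφ1·cosφ2·cosΔλ=0.93101849; θ=atan2(y, x)=3.7798° ≈ 3.8°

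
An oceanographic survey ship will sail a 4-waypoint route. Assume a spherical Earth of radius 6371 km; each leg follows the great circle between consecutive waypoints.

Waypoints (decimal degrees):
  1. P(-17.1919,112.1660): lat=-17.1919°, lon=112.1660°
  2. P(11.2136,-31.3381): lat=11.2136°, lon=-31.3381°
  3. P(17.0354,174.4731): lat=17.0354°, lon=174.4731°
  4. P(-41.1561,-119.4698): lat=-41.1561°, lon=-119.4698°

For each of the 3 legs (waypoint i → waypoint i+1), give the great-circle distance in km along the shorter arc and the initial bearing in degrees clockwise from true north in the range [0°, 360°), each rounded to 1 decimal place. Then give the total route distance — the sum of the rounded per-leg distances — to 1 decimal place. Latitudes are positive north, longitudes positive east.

Leg 1: dist=16031.4 km, bearing=265.4°
Leg 2: dist=15782.7 km, bearing=317.5°
Leg 3: dist=9373.6 km, bearing=136.2°
Total: 41187.7 km

Leg 1: φ1=-0.3000553, φ2=0.1957142, Δφ=0.4957695, Δλ=-2.5046190 rad; a=sin²(Δφ/2)+cosφ1·cosφ2·sin²(Δλ/2)=0.9053995301; c=2·atan2(√a, √(1-a))=2.516312311; dist=6371·c=16031.426 ≈ 16031.4 km; running total=16031.4 km
Leg 1 bearing: y=sinΔλ·cosφ2=-0.58341061, x=cosφ1·sinφ2-sinφ1·cosφ2·cosΔλ=-0.04729631; θ=atan2(y, x)=-94.6348° <0 so +360° → 265.3652° ≈ 265.4°
Leg 2: φ1=0.1957142, φ2=0.2973238, Δφ=0.1016096, Δλ=3.5920831 rad; a=sin²(Δφ/2)+cosφ1·cosφ2·sin²(Δλ/2)=0.8936655491; c=2·atan2(√a, √(1-a))=2.477264373; dist=6371·c=15782.651 ≈ 15782.7 km; running total=31814.1 km
Leg 2 bearing: y=sinΔλ·cosφ2=-0.41630313, x=cosφ1·sinφ2-sinφ1·cosφ2·cosΔλ=0.45475427; θ=atan2(y, x)=-42.4724° <0 so +360° → 317.5276° ≈ 317.5°
Leg 3: φ1=0.2973238, φ2=-0.7183095, Δφ=-1.0156333, Δλ=-5.1302714 rad; a=sin²(Δφ/2)+cosφ1·cosφ2·sin²(Δλ/2)=0.4503273043; c=2·atan2(√a, √(1-a))=1.471286790; dist=6371·c=9373.568 ≈ 9373.6 km; running total=41187.7 km
Leg 3 bearing: y=sinΔλ·cosφ2=0.68813093, x=cosφ1·sinφ2-sinφ1·cosφ2·cosΔλ=-0.71875331; θ=atan2(y, x)=136.2469° ≈ 136.2°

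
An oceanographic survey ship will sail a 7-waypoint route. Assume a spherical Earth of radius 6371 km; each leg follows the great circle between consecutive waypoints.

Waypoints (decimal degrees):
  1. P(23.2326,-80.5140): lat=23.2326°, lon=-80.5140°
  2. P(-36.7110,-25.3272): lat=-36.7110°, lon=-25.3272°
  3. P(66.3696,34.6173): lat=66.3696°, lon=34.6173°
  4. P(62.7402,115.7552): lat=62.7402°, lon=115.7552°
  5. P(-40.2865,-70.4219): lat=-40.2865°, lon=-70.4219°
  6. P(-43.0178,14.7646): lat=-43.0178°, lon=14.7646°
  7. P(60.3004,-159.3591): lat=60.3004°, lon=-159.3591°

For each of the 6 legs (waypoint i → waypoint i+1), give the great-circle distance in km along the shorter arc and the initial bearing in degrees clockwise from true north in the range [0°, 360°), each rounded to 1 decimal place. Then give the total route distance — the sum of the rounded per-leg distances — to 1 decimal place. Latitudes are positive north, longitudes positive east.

Leg 1: dist=8823.7 km, bearing=138.0°
Leg 2: dist=12537.3 km, bearing=22.1°
Leg 3: dist=3622.2 km, bearing=57.2°
Leg 4: dist=17484.7 km, bearing=12.3°
Leg 5: dist=6760.1 km, bearing=123.4°
Leg 6: dist=18052.9 km, bearing=350.4°
Total: 67280.9 km

Leg 1: φ1=0.4054854, φ2=-0.6407278, Δφ=-1.0462132, Δλ=0.9631914 rad; a=sin²(Δφ/2)+cosφ1·cosφ2·sin²(Δλ/2)=0.4076222133; c=2·atan2(√a, √(1-a))=1.384973179; dist=6371·c=8823.664 ≈ 8823.7 km; running total=8823.7 km
Leg 1 bearing: y=sinΔλ·cosφ2=0.65817779, x=cosφ1·sinφ2-sinφ1·cosφ2·cosΔλ=-0.72984065; θ=atan2(y, x)=137.9555° ≈ 138.0°
Leg 2: φ1=-0.6407278, φ2=1.1583680, Δφ=1.7990959, Δλ=1.0462289 rad; a=sin²(Δφ/2)+cosφ1·cosφ2·sin²(Δλ/2)=0.6933594853; c=2·atan2(√a, √(1-a))=1.967867416; dist=6371·c=12537.283 ≈ 12537.3 km; running total=21361.0 km
Leg 2 bearing: y=sinΔλ·cosφ2=0.34693915, x=cosφ1·sinφ2-sinφ1·cosφ2·cosΔλ=0.85444816; θ=atan2(y, x)=22.0991° ≈ 22.1°
Leg 3: φ1=1.1583680, φ2=1.0950231, Δφ=-0.0633450, Δλ=1.4161235 rad; a=sin²(Δφ/2)+cosφ1·cosφ2·sin²(Δλ/2)=0.0786573995; c=2·atan2(√a, √(1-a))=0.568545088; dist=6371·c=3622.201 ≈ 3622.2 km; running total=24983.2 km
Leg 3 bearing: y=sinΔλ·cosφ2=0.45255805, x=cosφ1·sinφ2-sinφ1·cosφ2·cosΔλ=0.29167253; θ=atan2(y, x)=57.1983° ≈ 57.2°
Leg 4: φ1=1.0950231, φ2=-0.7031321, Δφ=-1.7981551, Δλ=-3.2494034 rad; a=sin²(Δφ/2)+cosφ1·cosφ2·sin²(Δλ/2)=0.9610799609; c=2·atan2(√a, √(1-a))=2.744424111; dist=6371·c=17484.726 ≈ 17484.7 km; running total=42467.9 km
Leg 4 bearing: y=sinΔλ·cosφ2=0.08208104, x=cosφ1·sinφ2-sinφ1·cosφ2·cosΔλ=0.37799971; θ=atan2(y, x)=12.2513° ≈ 12.3°
Leg 5: φ1=-0.7031321, φ2=-0.7508022, Δφ=-0.0476702, Δλ=1.4867849 rad; a=sin²(Δφ/2)+cosφ1·cosφ2·sin²(Δλ/2)=0.2560327512; c=2·atan2(√a, √(1-a))=1.061074450; dist=6371·c=6760.105 ≈ 6760.1 km; running total=49228.0 km
Leg 5 bearing: y=sinΔλ·cosφ2=0.72856314, x=cosφ1·sinφ2-sinφ1·cosφ2·cosΔλ=-0.48074492; θ=atan2(y, x)=123.4190° ≈ 123.4°
Leg 6: φ1=-0.7508022, φ2=1.0524405, Δφ=1.8032428, Δλ=-3.0390319 rad; a=sin²(Δφ/2)+cosφ1·cosφ2·sin²(Δλ/2)=0.9764737761; c=2·atan2(√a, √(1-a))=2.833611688; dist=6371·c=18052.940 ≈ 18052.9 km; running total=67280.9 km
Leg 6 bearing: y=sinΔλ·cosφ2=-0.05072497, x=cosφ1·sinφ2-sinφ1·cosφ2·cosΔλ=0.29886107; θ=atan2(y, x)=-9.6329° <0 so +360° → 350.3671° ≈ 350.4°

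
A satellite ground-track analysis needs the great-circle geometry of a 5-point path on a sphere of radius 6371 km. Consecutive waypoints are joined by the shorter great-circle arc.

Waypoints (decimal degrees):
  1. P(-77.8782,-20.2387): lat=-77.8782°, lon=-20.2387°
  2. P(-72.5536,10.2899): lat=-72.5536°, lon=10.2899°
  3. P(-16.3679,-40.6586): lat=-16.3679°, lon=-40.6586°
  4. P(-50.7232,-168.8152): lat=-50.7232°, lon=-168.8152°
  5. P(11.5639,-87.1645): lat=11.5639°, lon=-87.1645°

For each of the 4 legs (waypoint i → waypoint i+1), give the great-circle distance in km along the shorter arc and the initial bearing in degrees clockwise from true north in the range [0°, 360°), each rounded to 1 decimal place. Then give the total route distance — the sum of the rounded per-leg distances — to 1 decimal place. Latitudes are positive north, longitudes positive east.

Leg 1: φ1=-1.3592310, φ2=-1.2662992, Δφ=0.0929318, Δλ=0.5328246 rad; a=sin²(Δφ/2)+cosφ1·cosφ2·sin²(Δλ/2)=0.0065212808; c=2·atan2(√a, √(1-a))=0.161684953; dist=6371·c=1030.095 ≈ 1030.1 km; running total=1030.1 km
Leg 1 bearing: y=sinΔλ·cosφ2=0.15229577, x=cosφ1·sinφ2-sinφ1·cosφ2·cosΔλ=0.05216334; θ=atan2(y, x)=71.0930° ≈ 71.1°
Leg 2: φ1=-1.2662992, φ2=-0.2856737, Δφ=0.9806255, Δλ=-0.8892191 rad; a=sin²(Δφ/2)+cosφ1·cosφ2·sin²(Δλ/2)=0.2749634028; c=2·atan2(√a, √(1-a))=1.103949024; dist=6371·c=7033.259 ≈ 7033.3 km; running total=8063.4 km
Leg 2 bearing: y=sinΔλ·cosφ2=-0.74510676, x=cosφ1·sinφ2-sinφ1·cosφ2·cosΔλ=0.49218903; θ=atan2(y, x)=-56.5528° <0 so +360° → 303.4472° ≈ 303.4°
Leg 3: φ1=-0.2856737, φ2=-0.8852868, Δφ=-0.5996131, Δλ=-2.2367546 rad; a=sin²(Δφ/2)+cosφ1·cosφ2·sin²(Δλ/2)=0.5785613010; c=2·atan2(√a, √(1-a))=1.728572713; dist=6371·c=11012.737 ≈ 11012.7 km; running total=19076.1 km
Leg 3 bearing: y=sinΔλ·cosφ2=-0.49779685, x=cosφ1·sinφ2-sinφ1·cosφ2·cosΔλ=-0.85294243; θ=atan2(y, x)=-149.7312° <0 so +360° → 210.2688° ≈ 210.3°
Leg 4: φ1=-0.8852868, φ2=0.2018281, Δφ=1.0871150, Δλ=1.4250736 rad; a=sin²(Δφ/2)+cosφ1·cosφ2·sin²(Δλ/2)=0.5325578406; c=2·atan2(√a, √(1-a))=1.635958112; dist=6371·c=10422.689 ≈ 10422.7 km; running total=29498.8 km
Leg 4 bearing: y=sinΔλ·cosφ2=0.96931810, x=cosφ1·sinφ2-sinφ1·cosφ2·cosΔλ=0.23702822; θ=atan2(y, x)=76.2591° ≈ 76.3°

Leg 1: dist=1030.1 km, bearing=71.1°
Leg 2: dist=7033.3 km, bearing=303.4°
Leg 3: dist=11012.7 km, bearing=210.3°
Leg 4: dist=10422.7 km, bearing=76.3°
Total: 29498.8 km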